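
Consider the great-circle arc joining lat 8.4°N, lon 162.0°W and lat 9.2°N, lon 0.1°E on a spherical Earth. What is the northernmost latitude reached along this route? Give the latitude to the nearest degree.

≈ 45°N

The great circle lies in the plane with unit normal n̂ = (p₁ × p₂)/|p₁ × p₂|.
Here n̂_z ≈ +0.709; the vertex latitude is φ_max = arccos|n̂_z| ≈ 44.9°.
Check via Clairaut: cos φ_max = |cos φ₁| · sin C = cos(8.4°)·sin(45.8°) ≈ 0.709, again giving ≈ 44.9°.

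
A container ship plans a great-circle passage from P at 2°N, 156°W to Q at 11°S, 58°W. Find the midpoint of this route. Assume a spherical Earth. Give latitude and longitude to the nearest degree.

≈ 7°S, 108°W

Write both endpoints as unit vectors p₁, p₂ with components (cos φ cos λ, cos φ sin λ, sin φ).
The central angle between the endpoints is δ = arccos(p₁·p₂) ≈ 1.714 rad (98.2°).
Interpolate at f = 1/2 with slerp weights a = sin((1−f)δ)/sin δ ≈ 0.764, b = sin(fδ)/sin δ ≈ 0.764.
p = a·p₁ + b·p₂ ≈ (-0.300, -0.946, -0.119); φ = arcsin(p_z) ≈ -6.84°, λ = atan2(p_y, p_x) ≈ -107.59°.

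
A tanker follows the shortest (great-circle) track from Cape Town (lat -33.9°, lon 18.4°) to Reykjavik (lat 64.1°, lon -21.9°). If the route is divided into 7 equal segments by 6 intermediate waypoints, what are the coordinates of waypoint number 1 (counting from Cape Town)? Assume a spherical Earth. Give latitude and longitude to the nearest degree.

≈ lat -20°, lon 14°

Convert each endpoint to a unit vector on the sphere (x = cos φ cos λ, y = cos φ sin λ, z = sin φ).
The central angle between the endpoints is δ = arccos(p₁·p₂) ≈ 1.798 rad (103.0°).
Interpolate at f = 1/7 with slerp weights a = sin((1−f)δ)/sin δ ≈ 1.026, b = sin(fδ)/sin δ ≈ 0.261.
p = a·p₁ + b·p₂ ≈ (0.914, 0.226, -0.338); φ = arcsin(p_z) ≈ -19.73°, λ = atan2(p_y, p_x) ≈ 13.91°.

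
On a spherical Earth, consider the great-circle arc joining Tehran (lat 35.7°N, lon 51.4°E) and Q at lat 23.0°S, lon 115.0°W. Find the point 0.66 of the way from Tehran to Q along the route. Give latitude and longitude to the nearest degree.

The haversine formula gives a central angle δ ≈ 2.839 rad (162.7°) between the endpoints.
Interpolate at f = 0.66 with slerp weights a = sin((1−f)δ)/sin δ ≈ 2.759, b = sin(fδ)/sin δ ≈ 3.203.
p = a·p₁ + b·p₂ ≈ (0.152, -0.921, 0.359); φ = arcsin(p_z) ≈ 21.01°, λ = atan2(p_y, p_x) ≈ -80.64°.

≈ lat 21°N, lon 81°W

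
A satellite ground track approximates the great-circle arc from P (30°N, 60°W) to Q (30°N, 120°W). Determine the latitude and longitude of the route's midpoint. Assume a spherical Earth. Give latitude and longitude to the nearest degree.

≈ (34°N, 90°W)

Convert each endpoint to a unit vector on the sphere (x = cos φ cos λ, y = cos φ sin λ, z = sin φ).
The central angle between the endpoints is δ = arccos(p₁·p₂) ≈ 0.896 rad (51.3°).
Interpolate at f = 1/2 with slerp weights a = sin((1−f)δ)/sin δ ≈ 0.555, b = sin(fδ)/sin δ ≈ 0.555.
p = a·p₁ + b·p₂ ≈ (0.000, -0.832, 0.555); φ = arcsin(p_z) ≈ 33.69°, λ = atan2(p_y, p_x) ≈ -90.00°.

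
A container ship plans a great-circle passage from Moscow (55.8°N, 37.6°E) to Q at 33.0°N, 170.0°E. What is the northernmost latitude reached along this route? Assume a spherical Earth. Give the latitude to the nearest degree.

The great circle lies in the plane with unit normal n̂ = (p₁ × p₂)/|p₁ × p₂|.
Here n̂_z ≈ +0.351; the vertex latitude is φ_max = arccos|n̂_z| ≈ 69.4°.
Check via Clairaut: cos φ_max = |cos φ₁| · sin C = cos(55.8°)·sin(38.7°) ≈ 0.351, again giving ≈ 69.4°.

≈ 69°N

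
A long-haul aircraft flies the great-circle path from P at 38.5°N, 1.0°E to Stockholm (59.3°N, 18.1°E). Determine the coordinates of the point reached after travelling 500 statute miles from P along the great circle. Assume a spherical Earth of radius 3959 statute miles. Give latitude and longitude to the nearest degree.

Write both endpoints as unit vectors p₁, p₂ with components (cos φ cos λ, cos φ sin λ, sin φ).
The central angle between the endpoints is δ = arccos(p₁·p₂) ≈ 0.410 rad (23.5°). The total great-circle distance is δ·R ≈ 0.410 × 3959 ≈ 1623 mi, so the target fraction is f = 500/1623 ≈ 0.308.
Interpolate at f ≈ 0.308 with slerp weights a = sin((1−f)δ)/sin δ ≈ 0.702, b = sin(fδ)/sin δ ≈ 0.316.
p = a·p₁ + b·p₂ ≈ (0.703, 0.060, 0.709); φ = arcsin(p_z) ≈ 45.14°, λ = atan2(p_y, p_x) ≈ 4.86°.

≈ 45°N, 5°E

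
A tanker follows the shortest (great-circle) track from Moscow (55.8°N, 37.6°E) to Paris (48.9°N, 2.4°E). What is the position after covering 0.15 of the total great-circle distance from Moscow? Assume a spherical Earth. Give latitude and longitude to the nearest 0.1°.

Write both endpoints as unit vectors p₁, p₂ with components (cos φ cos λ, cos φ sin λ, sin φ).
The central angle between the endpoints is δ = arccos(p₁·p₂) ≈ 0.389 rad (22.3°).
Interpolate at f = 0.15 with slerp weights a = sin((1−f)δ)/sin δ ≈ 0.856, b = sin(fδ)/sin δ ≈ 0.154.
p = a·p₁ + b·p₂ ≈ (0.482, 0.298, 0.824); φ = arcsin(p_z) ≈ 55.48°, λ = atan2(p_y, p_x) ≈ 31.70°.

≈ (55.5°N, 31.7°E)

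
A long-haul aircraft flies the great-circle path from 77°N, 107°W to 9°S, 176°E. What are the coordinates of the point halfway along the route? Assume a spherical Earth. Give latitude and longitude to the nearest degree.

Convert each endpoint to a unit vector on the sphere (x = cos φ cos λ, y = cos φ sin λ, z = sin φ).
The central angle between the endpoints is δ = arccos(p₁·p₂) ≈ 1.673 rad (95.9°).
Interpolate at f = 1/2 with slerp weights a = sin((1−f)δ)/sin δ ≈ 0.746, b = sin(fδ)/sin δ ≈ 0.746.
p = a·p₁ + b·p₂ ≈ (-0.784, -0.109, 0.610); φ = arcsin(p_z) ≈ 37.62°, λ = atan2(p_y, p_x) ≈ -172.08°.

≈ 38°N, 172°W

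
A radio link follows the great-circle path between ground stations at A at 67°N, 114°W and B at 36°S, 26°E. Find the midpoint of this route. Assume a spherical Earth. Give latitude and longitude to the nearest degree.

Write both endpoints as unit vectors p₁, p₂ with components (cos φ cos λ, cos φ sin λ, sin φ).
The central angle between the endpoints is δ = arccos(p₁·p₂) ≈ 2.471 rad (141.6°).
Interpolate at f = 1/2 with slerp weights a = sin((1−f)δ)/sin δ ≈ 1.519, b = sin(fδ)/sin δ ≈ 1.519.
p = a·p₁ + b·p₂ ≈ (0.863, -0.003, 0.505); φ = arcsin(p_z) ≈ 30.35°, λ = atan2(p_y, p_x) ≈ -0.23°.

≈ 30°N, 0°E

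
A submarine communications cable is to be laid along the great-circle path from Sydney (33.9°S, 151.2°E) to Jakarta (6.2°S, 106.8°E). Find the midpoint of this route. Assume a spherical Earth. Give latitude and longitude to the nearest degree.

≈ (22°S, 127°E)

Convert each endpoint to a unit vector on the sphere (x = cos φ cos λ, y = cos φ sin λ, z = sin φ).
The central angle between the endpoints is δ = arccos(p₁·p₂) ≈ 0.863 rad (49.5°).
Interpolate at f = 1/2 with slerp weights a = sin((1−f)δ)/sin δ ≈ 0.551, b = sin(fδ)/sin δ ≈ 0.551.
p = a·p₁ + b·p₂ ≈ (-0.559, 0.744, -0.367); φ = arcsin(p_z) ≈ -21.50°, λ = atan2(p_y, p_x) ≈ 126.90°.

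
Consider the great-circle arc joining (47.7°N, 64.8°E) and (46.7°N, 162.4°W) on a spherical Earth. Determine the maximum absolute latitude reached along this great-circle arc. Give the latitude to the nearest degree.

The great circle lies in the plane with unit normal n̂ = (p₁ × p₂)/|p₁ × p₂|.
Here n̂_z ≈ +0.348; the vertex latitude is φ_max = arccos|n̂_z| ≈ 69.7°.

≈ 70°N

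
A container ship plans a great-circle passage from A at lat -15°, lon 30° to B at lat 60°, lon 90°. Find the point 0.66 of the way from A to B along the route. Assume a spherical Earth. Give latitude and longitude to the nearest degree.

≈ lat 38°, lon 58°

Convert each endpoint to a unit vector on the sphere (x = cos φ cos λ, y = cos φ sin λ, z = sin φ).
The central angle between the endpoints is δ = arccos(p₁·p₂) ≈ 1.553 rad (89.0°).
Interpolate at f = 0.66 with slerp weights a = sin((1−f)δ)/sin δ ≈ 0.504, b = sin(fδ)/sin δ ≈ 0.855.
p = a·p₁ + b·p₂ ≈ (0.422, 0.671, 0.610); φ = arcsin(p_z) ≈ 37.59°, λ = atan2(p_y, p_x) ≈ 57.85°.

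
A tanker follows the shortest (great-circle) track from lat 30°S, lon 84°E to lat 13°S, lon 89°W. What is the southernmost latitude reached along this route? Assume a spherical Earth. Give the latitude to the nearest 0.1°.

The great circle lies in the plane with unit normal n̂ = (p₁ × p₂)/|p₁ × p₂|.
Here n̂_z ≈ -0.149; the vertex latitude is φ_max = arccos|n̂_z| ≈ 81.4°.
Check via Clairaut: cos φ_max = |cos φ₁| · sin C = cos(30.0°)·sin(170.1°) ≈ 0.149, again giving ≈ 81.4°.

≈ 81.4°S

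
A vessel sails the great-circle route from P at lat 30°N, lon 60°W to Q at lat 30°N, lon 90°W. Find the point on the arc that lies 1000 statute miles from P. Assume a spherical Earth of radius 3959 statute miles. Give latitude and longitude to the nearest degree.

≈ lat 31°N, lon 77°W

Write both endpoints as unit vectors p₁, p₂ with components (cos φ cos λ, cos φ sin λ, sin φ).
The central angle between the endpoints is δ = arccos(p₁·p₂) ≈ 0.452 rad (25.9°). The total great-circle distance is δ·R ≈ 0.452 × 3959 ≈ 1790 mi, so the target fraction is f = 1000/1790 ≈ 0.559.
Interpolate at f ≈ 0.559 with slerp weights a = sin((1−f)δ)/sin δ ≈ 0.454, b = sin(fδ)/sin δ ≈ 0.572.
p = a·p₁ + b·p₂ ≈ (0.196, -0.836, 0.513); φ = arcsin(p_z) ≈ 30.86°, λ = atan2(p_y, p_x) ≈ -76.77°.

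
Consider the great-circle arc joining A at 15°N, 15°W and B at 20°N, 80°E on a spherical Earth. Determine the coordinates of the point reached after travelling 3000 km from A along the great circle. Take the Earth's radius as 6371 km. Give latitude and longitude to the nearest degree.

Write both endpoints as unit vectors p₁, p₂ with components (cos φ cos λ, cos φ sin λ, sin φ).
The central angle between the endpoints is δ = arccos(p₁·p₂) ≈ 1.561 rad (89.5°). The total great-circle distance is δ·R ≈ 1.561 × 6371 ≈ 9948 km, so the target fraction is f = 3000/9948 ≈ 0.302.
Interpolate at f ≈ 0.302 with slerp weights a = sin((1−f)δ)/sin δ ≈ 0.887, b = sin(fδ)/sin δ ≈ 0.454.
p = a·p₁ + b·p₂ ≈ (0.902, 0.198, 0.385); φ = arcsin(p_z) ≈ 22.63°, λ = atan2(p_y, p_x) ≈ 12.40°.

≈ 23°N, 12°E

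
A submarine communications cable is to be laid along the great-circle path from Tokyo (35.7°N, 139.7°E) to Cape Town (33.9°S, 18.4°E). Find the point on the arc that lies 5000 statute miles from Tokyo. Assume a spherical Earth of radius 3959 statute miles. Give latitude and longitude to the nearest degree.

The haversine formula gives a central angle δ ≈ 2.313 rad (132.5°) between the endpoints. The total great-circle distance is δ·R ≈ 2.313 × 3959 ≈ 9156 mi, so the target fraction is f = 5000/9156 ≈ 0.546.
Interpolate at f ≈ 0.546 with slerp weights a = sin((1−f)δ)/sin δ ≈ 1.176, b = sin(fδ)/sin δ ≈ 1.293.
p = a·p₁ + b·p₂ ≈ (0.289, 0.957, -0.035); φ = arcsin(p_z) ≈ -1.98°, λ = atan2(p_y, p_x) ≈ 73.16°.

≈ (2°S, 73°E)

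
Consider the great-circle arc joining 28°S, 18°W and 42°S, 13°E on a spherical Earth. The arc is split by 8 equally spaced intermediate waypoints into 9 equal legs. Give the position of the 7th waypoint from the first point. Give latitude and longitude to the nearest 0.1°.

Write both endpoints as unit vectors p₁, p₂ with components (cos φ cos λ, cos φ sin λ, sin φ).
The central angle between the endpoints is δ = arccos(p₁·p₂) ≈ 0.502 rad (28.8°).
Interpolate at f = 7/9 with slerp weights a = sin((1−f)δ)/sin δ ≈ 0.231, b = sin(fδ)/sin δ ≈ 0.791.
p = a·p₁ + b·p₂ ≈ (0.767, 0.069, -0.638); φ = arcsin(p_z) ≈ -39.63°, λ = atan2(p_y, p_x) ≈ 5.15°.

≈ 39.6°S, 5.1°E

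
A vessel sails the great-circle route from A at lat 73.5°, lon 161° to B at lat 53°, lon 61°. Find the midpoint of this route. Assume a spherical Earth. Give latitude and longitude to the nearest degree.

≈ lat 71°, lon 88°

From cos δ = sin φ₁ sin φ₂ + cos φ₁ cos φ₂ cos Δλ, the central angle is δ ≈ 0.744 rad (42.6°).
Interpolate at f = 1/2 with slerp weights a = sin((1−f)δ)/sin δ ≈ 0.537, b = sin(fδ)/sin δ ≈ 0.537.
p = a·p₁ + b·p₂ ≈ (0.012, 0.332, 0.943); φ = arcsin(p_z) ≈ 70.59°, λ = atan2(p_y, p_x) ≈ 87.85°.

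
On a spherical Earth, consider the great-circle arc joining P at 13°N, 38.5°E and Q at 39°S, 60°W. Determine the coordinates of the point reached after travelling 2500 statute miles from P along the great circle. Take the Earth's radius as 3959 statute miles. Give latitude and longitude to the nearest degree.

The haversine formula gives a central angle δ ≈ 1.827 rad (104.7°) between the endpoints. The total great-circle distance is δ·R ≈ 1.827 × 3959 ≈ 7233 mi, so the target fraction is f = 2500/7233 ≈ 0.346.
Interpolate at f ≈ 0.346 with slerp weights a = sin((1−f)δ)/sin δ ≈ 0.962, b = sin(fδ)/sin δ ≈ 0.610.
p = a·p₁ + b·p₂ ≈ (0.971, 0.173, -0.168); φ = arcsin(p_z) ≈ -9.65°, λ = atan2(p_y, p_x) ≈ 10.09°.

≈ 10°S, 10°E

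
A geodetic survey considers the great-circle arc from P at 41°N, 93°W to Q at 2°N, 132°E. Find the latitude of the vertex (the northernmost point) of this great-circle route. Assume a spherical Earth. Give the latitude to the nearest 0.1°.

The great circle lies in the plane with unit normal n̂ = (p₁ × p₂)/|p₁ × p₂|.
Here n̂_z ≈ -0.620; the vertex latitude is φ_max = arccos|n̂_z| ≈ 51.7°.
Check via Clairaut: cos φ_max = |cos φ₁| · sin C = cos(41.0°)·sin(55.3°) ≈ 0.620, again giving ≈ 51.7°.

≈ 51.7°N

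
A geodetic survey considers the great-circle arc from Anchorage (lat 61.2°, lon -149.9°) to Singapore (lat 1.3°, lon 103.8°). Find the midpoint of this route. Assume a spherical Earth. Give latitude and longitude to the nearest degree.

Convert each endpoint to a unit vector on the sphere (x = cos φ cos λ, y = cos φ sin λ, z = sin φ).
The central angle between the endpoints is δ = arccos(p₁·p₂) ≈ 1.686 rad (96.6°).
Interpolate at f = 1/2 with slerp weights a = sin((1−f)δ)/sin δ ≈ 0.752, b = sin(fδ)/sin δ ≈ 0.752.
p = a·p₁ + b·p₂ ≈ (-0.493, 0.548, 0.676); φ = arcsin(p_z) ≈ 42.52°, λ = atan2(p_y, p_x) ≈ 131.94°.

≈ lat 43°, lon 132°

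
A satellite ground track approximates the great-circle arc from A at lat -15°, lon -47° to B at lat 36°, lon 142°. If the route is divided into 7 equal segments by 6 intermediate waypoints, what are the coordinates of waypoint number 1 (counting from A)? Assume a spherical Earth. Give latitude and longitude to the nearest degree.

From cos δ = sin φ₁ sin φ₂ + cos φ₁ cos φ₂ cos Δλ, the central angle is δ ≈ 2.749 rad (157.5°).
Interpolate at f = 1/7 with slerp weights a = sin((1−f)δ)/sin δ ≈ 1.848, b = sin(fδ)/sin δ ≈ 1.001.
p = a·p₁ + b·p₂ ≈ (0.580, -0.807, 0.110); φ = arcsin(p_z) ≈ 6.30°, λ = atan2(p_y, p_x) ≈ -54.32°.

≈ lat 6°, lon -54°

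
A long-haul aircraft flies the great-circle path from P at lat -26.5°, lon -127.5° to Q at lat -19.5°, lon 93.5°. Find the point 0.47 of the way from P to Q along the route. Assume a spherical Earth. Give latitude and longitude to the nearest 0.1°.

≈ lat -50.6°, lon 164.6°

Write both endpoints as unit vectors p₁, p₂ with components (cos φ cos λ, cos φ sin λ, sin φ).
The central angle between the endpoints is δ = arccos(p₁·p₂) ≈ 2.080 rad (119.2°).
Interpolate at f = 0.47 with slerp weights a = sin((1−f)δ)/sin δ ≈ 1.022, b = sin(fδ)/sin δ ≈ 0.950.
p = a·p₁ + b·p₂ ≈ (-0.612, 0.168, -0.773); φ = arcsin(p_z) ≈ -50.64°, λ = atan2(p_y, p_x) ≈ 164.64°.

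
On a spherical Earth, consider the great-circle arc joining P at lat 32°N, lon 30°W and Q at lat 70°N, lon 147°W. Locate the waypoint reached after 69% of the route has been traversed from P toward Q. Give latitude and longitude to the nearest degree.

≈ lat 71°N, lon 79°W

Convert each endpoint to a unit vector on the sphere (x = cos φ cos λ, y = cos φ sin λ, z = sin φ).
The central angle between the endpoints is δ = arccos(p₁·p₂) ≈ 1.196 rad (68.5°).
Interpolate at f = 0.69 with slerp weights a = sin((1−f)δ)/sin δ ≈ 0.389, b = sin(fδ)/sin δ ≈ 0.789.
p = a·p₁ + b·p₂ ≈ (0.059, -0.312, 0.948); φ = arcsin(p_z) ≈ 71.47°, λ = atan2(p_y, p_x) ≈ -79.21°.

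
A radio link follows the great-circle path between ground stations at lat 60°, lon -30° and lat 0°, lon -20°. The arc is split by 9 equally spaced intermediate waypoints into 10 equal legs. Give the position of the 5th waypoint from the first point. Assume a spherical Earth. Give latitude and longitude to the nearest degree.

The haversine formula gives a central angle δ ≈ 1.056 rad (60.5°) between the endpoints.
Interpolate at f = 5/10 with slerp weights a = sin((1−f)δ)/sin δ ≈ 0.579, b = sin(fδ)/sin δ ≈ 0.579.
p = a·p₁ + b·p₂ ≈ (0.795, -0.343, 0.501); φ = arcsin(p_z) ≈ 30.08°, λ = atan2(p_y, p_x) ≈ -23.33°.

≈ lat 30°, lon -23°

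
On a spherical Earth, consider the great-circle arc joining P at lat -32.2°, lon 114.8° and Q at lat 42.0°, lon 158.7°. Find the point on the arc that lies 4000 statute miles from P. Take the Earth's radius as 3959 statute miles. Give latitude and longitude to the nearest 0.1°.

≈ lat 19.3°, lon 142.5°

Write both endpoints as unit vectors p₁, p₂ with components (cos φ cos λ, cos φ sin λ, sin φ).
The central angle between the endpoints is δ = arccos(p₁·p₂) ≈ 1.474 rad (84.5°). The total great-circle distance is δ·R ≈ 1.474 × 3959 ≈ 5836 mi, so the target fraction is f = 4000/5836 ≈ 0.685.
Interpolate at f ≈ 0.685 with slerp weights a = sin((1−f)δ)/sin δ ≈ 0.449, b = sin(fδ)/sin δ ≈ 0.851.
p = a·p₁ + b·p₂ ≈ (-0.749, 0.575, 0.330); φ = arcsin(p_z) ≈ 19.27°, λ = atan2(p_y, p_x) ≈ 142.48°.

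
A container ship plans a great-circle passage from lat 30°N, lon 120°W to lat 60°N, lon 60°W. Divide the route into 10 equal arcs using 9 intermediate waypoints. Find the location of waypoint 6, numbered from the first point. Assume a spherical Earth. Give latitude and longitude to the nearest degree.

Convert each endpoint to a unit vector on the sphere (x = cos φ cos λ, y = cos φ sin λ, z = sin φ).
The central angle between the endpoints is δ = arccos(p₁·p₂) ≈ 0.864 rad (49.5°).
Interpolate at f = 6/10 with slerp weights a = sin((1−f)δ)/sin δ ≈ 0.445, b = sin(fδ)/sin δ ≈ 0.652.
p = a·p₁ + b·p₂ ≈ (-0.030, -0.616, 0.787); φ = arcsin(p_z) ≈ 51.91°, λ = atan2(p_y, p_x) ≈ -92.79°.

≈ lat 52°N, lon 93°W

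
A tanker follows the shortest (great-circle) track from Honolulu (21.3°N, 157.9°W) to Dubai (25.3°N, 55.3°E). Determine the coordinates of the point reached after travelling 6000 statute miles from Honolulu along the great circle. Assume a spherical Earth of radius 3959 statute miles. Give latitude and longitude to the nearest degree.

≈ 50°N, 90°E

Write both endpoints as unit vectors p₁, p₂ with components (cos φ cos λ, cos φ sin λ, sin φ).
The central angle between the endpoints is δ = arccos(p₁·p₂) ≈ 2.153 rad (123.3°). The total great-circle distance is δ·R ≈ 2.153 × 3959 ≈ 8522 mi, so the target fraction is f = 6000/8522 ≈ 0.704.
Interpolate at f ≈ 0.704 with slerp weights a = sin((1−f)δ)/sin δ ≈ 0.712, b = sin(fδ)/sin δ ≈ 1.195.
p = a·p₁ + b·p₂ ≈ (0.000, 0.639, 0.769); φ = arcsin(p_z) ≈ 50.30°, λ = atan2(p_y, p_x) ≈ 89.96°.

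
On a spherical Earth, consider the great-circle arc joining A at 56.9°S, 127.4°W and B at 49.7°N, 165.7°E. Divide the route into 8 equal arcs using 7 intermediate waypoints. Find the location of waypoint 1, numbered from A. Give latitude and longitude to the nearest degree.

≈ 45°S, 142°W

Write both endpoints as unit vectors p₁, p₂ with components (cos φ cos λ, cos φ sin λ, sin φ).
The central angle between the endpoints is δ = arccos(p₁·p₂) ≈ 2.095 rad (120.0°).
Interpolate at f = 1/8 with slerp weights a = sin((1−f)δ)/sin δ ≈ 1.115, b = sin(fδ)/sin δ ≈ 0.299.
p = a·p₁ + b·p₂ ≈ (-0.557, -0.436, -0.706); φ = arcsin(p_z) ≈ -44.95°, λ = atan2(p_y, p_x) ≈ -141.96°.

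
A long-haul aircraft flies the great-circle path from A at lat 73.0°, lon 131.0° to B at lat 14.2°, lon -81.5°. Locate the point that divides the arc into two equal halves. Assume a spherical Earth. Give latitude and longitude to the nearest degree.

≈ lat 58°, lon -94°

Convert each endpoint to a unit vector on the sphere (x = cos φ cos λ, y = cos φ sin λ, z = sin φ).
The central angle between the endpoints is δ = arccos(p₁·p₂) ≈ 1.575 rad (90.3°).
Interpolate at f = 1/2 with slerp weights a = sin((1−f)δ)/sin δ ≈ 0.709, b = sin(fδ)/sin δ ≈ 0.709.
p = a·p₁ + b·p₂ ≈ (-0.034, -0.523, 0.852); φ = arcsin(p_z) ≈ 58.38°, λ = atan2(p_y, p_x) ≈ -93.76°.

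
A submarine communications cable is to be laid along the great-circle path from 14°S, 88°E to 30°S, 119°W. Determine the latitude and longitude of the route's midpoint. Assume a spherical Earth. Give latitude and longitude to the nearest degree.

Convert each endpoint to a unit vector on the sphere (x = cos φ cos λ, y = cos φ sin λ, z = sin φ).
The central angle between the endpoints is δ = arccos(p₁·p₂) ≈ 2.249 rad (128.9°).
Interpolate at f = 1/2 with slerp weights a = sin((1−f)δ)/sin δ ≈ 1.159, b = sin(fδ)/sin δ ≈ 1.159.
p = a·p₁ + b·p₂ ≈ (-0.447, 0.246, -0.860); φ = arcsin(p_z) ≈ -59.30°, λ = atan2(p_y, p_x) ≈ 151.19°.

≈ 59°S, 151°E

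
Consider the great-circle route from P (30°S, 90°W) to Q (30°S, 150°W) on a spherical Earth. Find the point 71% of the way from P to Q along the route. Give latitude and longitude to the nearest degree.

≈ (33°S, 133°W)

Convert each endpoint to a unit vector on the sphere (x = cos φ cos λ, y = cos φ sin λ, z = sin φ).
The central angle between the endpoints is δ = arccos(p₁·p₂) ≈ 0.896 rad (51.3°).
Interpolate at f = 0.71 with slerp weights a = sin((1−f)δ)/sin δ ≈ 0.329, b = sin(fδ)/sin δ ≈ 0.761.
p = a·p₁ + b·p₂ ≈ (-0.571, -0.614, -0.545); φ = arcsin(p_z) ≈ -33.02°, λ = atan2(p_y, p_x) ≈ -132.89°.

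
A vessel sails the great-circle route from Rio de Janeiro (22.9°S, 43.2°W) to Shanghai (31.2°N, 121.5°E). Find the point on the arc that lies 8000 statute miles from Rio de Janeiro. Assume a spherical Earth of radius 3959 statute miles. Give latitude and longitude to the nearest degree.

≈ 40°N, 62°E

Convert each endpoint to a unit vector on the sphere (x = cos φ cos λ, y = cos φ sin λ, z = sin φ).
The central angle between the endpoints is δ = arccos(p₁·p₂) ≈ 2.864 rad (164.1°). The total great-circle distance is δ·R ≈ 2.864 × 3959 ≈ 11337 mi, so the target fraction is f = 8000/11337 ≈ 0.706.
Interpolate at f ≈ 0.706 with slerp weights a = sin((1−f)δ)/sin δ ≈ 2.720, b = sin(fδ)/sin δ ≈ 3.281.
p = a·p₁ + b·p₂ ≈ (0.360, 0.678, 0.641); φ = arcsin(p_z) ≈ 39.88°, λ = atan2(p_y, p_x) ≈ 62.00°.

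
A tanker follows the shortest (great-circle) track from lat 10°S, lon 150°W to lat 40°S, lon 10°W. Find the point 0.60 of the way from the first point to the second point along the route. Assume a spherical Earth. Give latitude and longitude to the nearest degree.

≈ lat 56°S, lon 80°W

Write both endpoints as unit vectors p₁, p₂ with components (cos φ cos λ, cos φ sin λ, sin φ).
The central angle between the endpoints is δ = arccos(p₁·p₂) ≈ 2.056 rad (117.8°).
Interpolate at f = 0.60 with slerp weights a = sin((1−f)δ)/sin δ ≈ 0.828, b = sin(fδ)/sin δ ≈ 1.067.
p = a·p₁ + b·p₂ ≈ (0.098, -0.550, -0.830); φ = arcsin(p_z) ≈ -56.05°, λ = atan2(p_y, p_x) ≈ -79.86°.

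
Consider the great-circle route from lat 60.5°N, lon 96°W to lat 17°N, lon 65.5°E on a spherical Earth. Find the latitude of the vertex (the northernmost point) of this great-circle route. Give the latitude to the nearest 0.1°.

≈ 81.2°N

The great circle lies in the plane with unit normal n̂ = (p₁ × p₂)/|p₁ × p₂|.
Here n̂_z ≈ +0.152; the vertex latitude is φ_max = arccos|n̂_z| ≈ 81.2°.
Check via Clairaut: cos φ_max = |cos φ₁| · sin C = cos(60.5°)·sin(18.0°) ≈ 0.152, again giving ≈ 81.2°.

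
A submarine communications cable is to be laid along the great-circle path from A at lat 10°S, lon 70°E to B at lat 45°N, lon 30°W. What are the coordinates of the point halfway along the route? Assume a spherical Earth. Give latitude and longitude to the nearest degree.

≈ lat 26°N, lon 31°E

Write both endpoints as unit vectors p₁, p₂ with components (cos φ cos λ, cos φ sin λ, sin φ).
The central angle between the endpoints is δ = arccos(p₁·p₂) ≈ 1.817 rad (104.1°).
Interpolate at f = 1/2 with slerp weights a = sin((1−f)δ)/sin δ ≈ 0.813, b = sin(fδ)/sin δ ≈ 0.813.
p = a·p₁ + b·p₂ ≈ (0.772, 0.465, 0.434); φ = arcsin(p_z) ≈ 25.71°, λ = atan2(p_y, p_x) ≈ 31.07°.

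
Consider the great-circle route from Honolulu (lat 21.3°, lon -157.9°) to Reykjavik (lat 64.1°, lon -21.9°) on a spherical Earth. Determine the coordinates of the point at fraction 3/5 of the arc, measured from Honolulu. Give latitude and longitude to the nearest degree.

Write both endpoints as unit vectors p₁, p₂ with components (cos φ cos λ, cos φ sin λ, sin φ).
The central angle between the endpoints is δ = arccos(p₁·p₂) ≈ 1.537 rad (88.1°).
Interpolate at f = 3/5 with slerp weights a = sin((1−f)δ)/sin δ ≈ 0.577, b = sin(fδ)/sin δ ≈ 0.797.
p = a·p₁ + b·p₂ ≈ (-0.175, -0.332, 0.927); φ = arcsin(p_z) ≈ 67.95°, λ = atan2(p_y, p_x) ≈ -117.78°.

≈ lat 68°, lon -118°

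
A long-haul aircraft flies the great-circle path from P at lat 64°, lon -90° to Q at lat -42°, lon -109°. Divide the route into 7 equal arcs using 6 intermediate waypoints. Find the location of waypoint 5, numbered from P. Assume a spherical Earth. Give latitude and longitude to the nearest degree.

≈ lat -12°, lon -105°

The haversine formula gives a central angle δ ≈ 1.869 rad (107.1°) between the endpoints.
Interpolate at f = 5/7 with slerp weights a = sin((1−f)δ)/sin δ ≈ 0.532, b = sin(fδ)/sin δ ≈ 1.017.
p = a·p₁ + b·p₂ ≈ (-0.246, -0.948, -0.202); φ = arcsin(p_z) ≈ -11.66°, λ = atan2(p_y, p_x) ≈ -104.55°.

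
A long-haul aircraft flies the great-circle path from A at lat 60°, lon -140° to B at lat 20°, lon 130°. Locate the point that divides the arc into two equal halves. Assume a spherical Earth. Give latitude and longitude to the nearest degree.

Convert each endpoint to a unit vector on the sphere (x = cos φ cos λ, y = cos φ sin λ, z = sin φ).
The central angle between the endpoints is δ = arccos(p₁·p₂) ≈ 1.270 rad (72.8°).
Interpolate at f = 1/2 with slerp weights a = sin((1−f)δ)/sin δ ≈ 0.621, b = sin(fδ)/sin δ ≈ 0.621.
p = a·p₁ + b·p₂ ≈ (-0.613, 0.247, 0.750); φ = arcsin(p_z) ≈ 48.62°, λ = atan2(p_y, p_x) ≈ 158.02°.

≈ lat 49°, lon 158°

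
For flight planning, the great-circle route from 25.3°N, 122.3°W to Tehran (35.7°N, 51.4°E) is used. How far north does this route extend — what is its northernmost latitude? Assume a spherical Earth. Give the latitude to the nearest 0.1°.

The great circle lies in the plane with unit normal n̂ = (p₁ × p₂)/|p₁ × p₂|.
Here n̂_z ≈ +0.092; the vertex latitude is φ_max = arccos|n̂_z| ≈ 84.7°.
Check via Clairaut: cos φ_max = |cos φ₁| · sin C = cos(25.3°)·sin(5.8°) ≈ 0.092, again giving ≈ 84.7°.

≈ 84.7°N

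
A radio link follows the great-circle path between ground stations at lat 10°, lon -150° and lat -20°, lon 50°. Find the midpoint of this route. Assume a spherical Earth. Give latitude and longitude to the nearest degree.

≈ lat -27°, lon 138°

Convert each endpoint to a unit vector on the sphere (x = cos φ cos λ, y = cos φ sin λ, z = sin φ).
The central angle between the endpoints is δ = arccos(p₁·p₂) ≈ 2.762 rad (158.3°).
Interpolate at f = 1/2 with slerp weights a = sin((1−f)δ)/sin δ ≈ 2.654, b = sin(fδ)/sin δ ≈ 2.654.
p = a·p₁ + b·p₂ ≈ (-0.660, 0.604, -0.447); φ = arcsin(p_z) ≈ -26.54°, λ = atan2(p_y, p_x) ≈ 137.57°.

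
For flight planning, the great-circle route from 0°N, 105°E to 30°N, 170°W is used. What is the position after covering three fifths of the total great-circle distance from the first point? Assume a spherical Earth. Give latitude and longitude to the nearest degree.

Write both endpoints as unit vectors p₁, p₂ with components (cos φ cos λ, cos φ sin λ, sin φ).
The central angle between the endpoints is δ = arccos(p₁·p₂) ≈ 1.495 rad (85.7°).
Interpolate at f = 3/5 with slerp weights a = sin((1−f)δ)/sin δ ≈ 0.565, b = sin(fδ)/sin δ ≈ 0.784.
p = a·p₁ + b·p₂ ≈ (-0.815, 0.428, 0.392); φ = arcsin(p_z) ≈ 23.07°, λ = atan2(p_y, p_x) ≈ 152.31°.

≈ 23°N, 152°E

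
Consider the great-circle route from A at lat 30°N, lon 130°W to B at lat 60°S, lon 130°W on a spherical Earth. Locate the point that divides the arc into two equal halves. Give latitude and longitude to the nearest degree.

≈ lat 15°S, lon 130°W

Convert each endpoint to a unit vector on the sphere (x = cos φ cos λ, y = cos φ sin λ, z = sin φ).
The central angle between the endpoints is δ = arccos(p₁·p₂) ≈ 1.571 rad (90.0°).
Interpolate at f = 1/2 with slerp weights a = sin((1−f)δ)/sin δ ≈ 0.707, b = sin(fδ)/sin δ ≈ 0.707.
p = a·p₁ + b·p₂ ≈ (-0.621, -0.740, -0.259); φ = arcsin(p_z) ≈ -15.00°, λ = atan2(p_y, p_x) ≈ -130.00°.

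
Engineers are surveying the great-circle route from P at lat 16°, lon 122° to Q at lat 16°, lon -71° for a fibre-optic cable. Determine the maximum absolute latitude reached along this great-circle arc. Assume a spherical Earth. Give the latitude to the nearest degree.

The great circle lies in the plane with unit normal n̂ = (p₁ × p₂)/|p₁ × p₂|.
Here n̂_z ≈ +0.367; the vertex latitude is φ_max = arccos|n̂_z| ≈ 68.5°.

≈ 68°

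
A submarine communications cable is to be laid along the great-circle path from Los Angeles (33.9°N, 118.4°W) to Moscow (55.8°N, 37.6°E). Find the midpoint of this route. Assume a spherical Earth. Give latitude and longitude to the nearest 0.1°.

Convert each endpoint to a unit vector on the sphere (x = cos φ cos λ, y = cos φ sin λ, z = sin φ).
The central angle between the endpoints is δ = arccos(p₁·p₂) ≈ 1.536 rad (88.0°).
Interpolate at f = 1/2 with slerp weights a = sin((1−f)δ)/sin δ ≈ 0.695, b = sin(fδ)/sin δ ≈ 0.695.
p = a·p₁ + b·p₂ ≈ (0.035, -0.269, 0.962); φ = arcsin(p_z) ≈ 74.25°, λ = atan2(p_y, p_x) ≈ -82.56°.

≈ 74.3°N, 82.6°W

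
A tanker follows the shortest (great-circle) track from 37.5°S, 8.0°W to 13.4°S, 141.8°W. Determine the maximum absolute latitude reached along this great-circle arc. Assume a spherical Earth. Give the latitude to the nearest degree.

≈ 53°S

The great circle lies in the plane with unit normal n̂ = (p₁ × p₂)/|p₁ × p₂|.
Here n̂_z ≈ -0.606; the vertex latitude is φ_max = arccos|n̂_z| ≈ 52.7°.
Check via Clairaut: cos φ_max = |cos φ₁| · sin C = cos(37.5°)·sin(130.2°) ≈ 0.606, again giving ≈ 52.7°.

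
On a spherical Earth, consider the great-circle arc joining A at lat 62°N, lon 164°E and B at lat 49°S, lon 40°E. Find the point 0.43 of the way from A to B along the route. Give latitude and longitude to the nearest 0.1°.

≈ lat 22.0°N, lon 90.0°E

Write both endpoints as unit vectors p₁, p₂ with components (cos φ cos λ, cos φ sin λ, sin φ).
The central angle between the endpoints is δ = arccos(p₁·p₂) ≈ 2.566 rad (147.0°).
Interpolate at f = 0.43 with slerp weights a = sin((1−f)δ)/sin δ ≈ 1.825, b = sin(fδ)/sin δ ≈ 1.639.
p = a·p₁ + b·p₂ ≈ (-0.000, 0.927, 0.375); φ = arcsin(p_z) ≈ 22.00°, λ = atan2(p_y, p_x) ≈ 90.00°.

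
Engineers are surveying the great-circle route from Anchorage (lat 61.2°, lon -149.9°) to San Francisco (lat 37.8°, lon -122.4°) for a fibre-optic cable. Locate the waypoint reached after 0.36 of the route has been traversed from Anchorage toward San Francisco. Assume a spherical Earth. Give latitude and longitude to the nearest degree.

Write both endpoints as unit vectors p₁, p₂ with components (cos φ cos λ, cos φ sin λ, sin φ).
The central angle between the endpoints is δ = arccos(p₁·p₂) ≈ 0.506 rad (29.0°).
Interpolate at f = 0.36 with slerp weights a = sin((1−f)δ)/sin δ ≈ 0.657, b = sin(fδ)/sin δ ≈ 0.374.
p = a·p₁ + b·p₂ ≈ (-0.432, -0.408, 0.804); φ = arcsin(p_z) ≈ 53.55°, λ = atan2(p_y, p_x) ≈ -136.63°.

≈ lat 54°, lon -137°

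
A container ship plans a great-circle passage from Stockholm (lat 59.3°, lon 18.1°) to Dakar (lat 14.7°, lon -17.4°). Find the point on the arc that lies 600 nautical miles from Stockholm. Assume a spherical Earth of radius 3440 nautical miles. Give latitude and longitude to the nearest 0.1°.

Write both endpoints as unit vectors p₁, p₂ with components (cos φ cos λ, cos φ sin λ, sin φ).
The central angle between the endpoints is δ = arccos(p₁·p₂) ≈ 0.902 rad (51.7°). The total great-circle distance is δ·R ≈ 0.902 × 3440 ≈ 3102 nmi, so the target fraction is f = 600/3102 ≈ 0.193.
Interpolate at f ≈ 0.193 with slerp weights a = sin((1−f)δ)/sin δ ≈ 0.848, b = sin(fδ)/sin δ ≈ 0.221.
p = a·p₁ + b·p₂ ≈ (0.616, 0.070, 0.785); φ = arcsin(p_z) ≈ 51.72°, λ = atan2(p_y, p_x) ≈ 6.53°.

≈ lat 51.7°, lon 6.5°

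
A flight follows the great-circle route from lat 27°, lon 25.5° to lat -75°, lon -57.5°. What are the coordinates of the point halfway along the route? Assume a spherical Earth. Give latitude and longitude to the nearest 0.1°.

≈ lat -28.1°, lon 9.9°

Write both endpoints as unit vectors p₁, p₂ with components (cos φ cos λ, cos φ sin λ, sin φ).
The central angle between the endpoints is δ = arccos(p₁·p₂) ≈ 1.994 rad (114.2°).
Interpolate at f = 1/2 with slerp weights a = sin((1−f)δ)/sin δ ≈ 0.921, b = sin(fδ)/sin δ ≈ 0.921.
p = a·p₁ + b·p₂ ≈ (0.869, 0.152, -0.471); φ = arcsin(p_z) ≈ -28.13°, λ = atan2(p_y, p_x) ≈ 9.94°.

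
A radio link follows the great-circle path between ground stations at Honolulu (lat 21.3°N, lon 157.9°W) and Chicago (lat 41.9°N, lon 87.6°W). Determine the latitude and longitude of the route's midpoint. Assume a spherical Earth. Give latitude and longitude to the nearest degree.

≈ lat 37°N, lon 127°W

Convert each endpoint to a unit vector on the sphere (x = cos φ cos λ, y = cos φ sin λ, z = sin φ).
The central angle between the endpoints is δ = arccos(p₁·p₂) ≈ 1.074 rad (61.6°).
Interpolate at f = 1/2 with slerp weights a = sin((1−f)δ)/sin δ ≈ 0.582, b = sin(fδ)/sin δ ≈ 0.582.
p = a·p₁ + b·p₂ ≈ (-0.484, -0.637, 0.600); φ = arcsin(p_z) ≈ 36.87°, λ = atan2(p_y, p_x) ≈ -127.25°.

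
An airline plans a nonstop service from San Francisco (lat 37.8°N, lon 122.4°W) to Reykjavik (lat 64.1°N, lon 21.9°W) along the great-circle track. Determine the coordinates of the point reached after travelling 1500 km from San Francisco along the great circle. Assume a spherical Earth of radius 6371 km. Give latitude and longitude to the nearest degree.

≈ lat 49°N, lon 112°W

Convert each endpoint to a unit vector on the sphere (x = cos φ cos λ, y = cos φ sin λ, z = sin φ).
The central angle between the endpoints is δ = arccos(p₁·p₂) ≈ 1.060 rad (60.8°). The total great-circle distance is δ·R ≈ 1.060 × 6371 ≈ 6756 km, so the target fraction is f = 1500/6756 ≈ 0.222.
Interpolate at f ≈ 0.222 with slerp weights a = sin((1−f)δ)/sin δ ≈ 0.842, b = sin(fδ)/sin δ ≈ 0.267.
p = a·p₁ + b·p₂ ≈ (-0.248, -0.605, 0.756); φ = arcsin(p_z) ≈ 49.15°, λ = atan2(p_y, p_x) ≈ -112.29°.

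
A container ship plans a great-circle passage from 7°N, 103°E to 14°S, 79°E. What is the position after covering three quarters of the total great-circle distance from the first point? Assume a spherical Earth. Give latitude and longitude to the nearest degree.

≈ 9°S, 85°E

Write both endpoints as unit vectors p₁, p₂ with components (cos φ cos λ, cos φ sin λ, sin φ).
The central angle between the endpoints is δ = arccos(p₁·p₂) ≈ 0.554 rad (31.8°).
Interpolate at f = 3/4 with slerp weights a = sin((1−f)δ)/sin δ ≈ 0.262, b = sin(fδ)/sin δ ≈ 0.767.
p = a·p₁ + b·p₂ ≈ (0.083, 0.985, -0.154); φ = arcsin(p_z) ≈ -8.84°, λ = atan2(p_y, p_x) ≈ 85.15°.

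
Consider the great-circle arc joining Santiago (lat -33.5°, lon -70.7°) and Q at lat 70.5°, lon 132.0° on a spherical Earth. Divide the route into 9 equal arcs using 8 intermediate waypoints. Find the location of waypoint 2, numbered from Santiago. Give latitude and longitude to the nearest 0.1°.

≈ lat -2.7°, lon -76.8°

Convert each endpoint to a unit vector on the sphere (x = cos φ cos λ, y = cos φ sin λ, z = sin φ).
The central angle between the endpoints is δ = arccos(p₁·p₂) ≈ 2.461 rad (141.0°).
Interpolate at f = 2/9 with slerp weights a = sin((1−f)δ)/sin δ ≈ 1.496, b = sin(fδ)/sin δ ≈ 0.826.
p = a·p₁ + b·p₂ ≈ (0.228, -0.973, -0.047); φ = arcsin(p_z) ≈ -2.69°, λ = atan2(p_y, p_x) ≈ -76.82°.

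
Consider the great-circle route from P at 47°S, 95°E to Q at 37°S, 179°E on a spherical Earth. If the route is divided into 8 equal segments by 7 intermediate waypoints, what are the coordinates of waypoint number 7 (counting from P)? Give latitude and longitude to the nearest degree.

Write both endpoints as unit vectors p₁, p₂ with components (cos φ cos λ, cos φ sin λ, sin φ).
The central angle between the endpoints is δ = arccos(p₁·p₂) ≈ 1.051 rad (60.2°).
Interpolate at f = 7/8 with slerp weights a = sin((1−f)δ)/sin δ ≈ 0.151, b = sin(fδ)/sin δ ≈ 0.916.
p = a·p₁ + b·p₂ ≈ (-0.741, 0.115, -0.662); φ = arcsin(p_z) ≈ -41.44°, λ = atan2(p_y, p_x) ≈ 171.15°.

≈ 41°S, 171°E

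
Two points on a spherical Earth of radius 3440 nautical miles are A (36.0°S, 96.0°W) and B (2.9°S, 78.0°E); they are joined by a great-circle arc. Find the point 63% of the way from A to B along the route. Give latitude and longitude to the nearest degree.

Convert each endpoint to a unit vector on the sphere (x = cos φ cos λ, y = cos φ sin λ, z = sin φ).
The central angle between the endpoints is δ = arccos(p₁·p₂) ≈ 2.456 rad (140.7°).
Interpolate at f = 0.63 with slerp weights a = sin((1−f)δ)/sin δ ≈ 1.245, b = sin(fδ)/sin δ ≈ 1.578.
p = a·p₁ + b·p₂ ≈ (0.222, 0.540, -0.812); φ = arcsin(p_z) ≈ -54.26°, λ = atan2(p_y, p_x) ≈ 67.62°.

≈ (54°S, 68°E)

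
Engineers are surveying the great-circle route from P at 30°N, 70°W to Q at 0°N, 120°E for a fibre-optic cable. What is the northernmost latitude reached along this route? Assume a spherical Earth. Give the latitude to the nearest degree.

The great circle lies in the plane with unit normal n̂ = (p₁ × p₂)/|p₁ × p₂|.
Here n̂_z ≈ -0.288; the vertex latitude is φ_max = arccos|n̂_z| ≈ 73.3°.

≈ 73°N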